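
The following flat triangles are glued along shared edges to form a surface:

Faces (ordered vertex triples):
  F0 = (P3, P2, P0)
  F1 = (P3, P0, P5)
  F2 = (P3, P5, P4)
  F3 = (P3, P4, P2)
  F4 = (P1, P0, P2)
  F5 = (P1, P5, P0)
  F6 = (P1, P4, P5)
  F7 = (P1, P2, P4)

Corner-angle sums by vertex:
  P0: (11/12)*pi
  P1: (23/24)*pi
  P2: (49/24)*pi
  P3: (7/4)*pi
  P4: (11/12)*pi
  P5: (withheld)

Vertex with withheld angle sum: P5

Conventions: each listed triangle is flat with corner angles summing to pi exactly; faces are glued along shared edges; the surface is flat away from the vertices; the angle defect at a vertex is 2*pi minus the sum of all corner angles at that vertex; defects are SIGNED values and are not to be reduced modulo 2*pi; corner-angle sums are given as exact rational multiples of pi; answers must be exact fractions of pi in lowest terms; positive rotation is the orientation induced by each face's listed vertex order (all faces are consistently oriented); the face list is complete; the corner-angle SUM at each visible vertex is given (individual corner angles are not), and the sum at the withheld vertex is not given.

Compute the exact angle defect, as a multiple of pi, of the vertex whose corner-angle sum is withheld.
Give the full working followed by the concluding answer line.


V = 6, E = 12, F = 8; chi = V - E + F = 2
Gauss-Bonnet: total defect = 2*pi*chi = 4*pi; visible defects sum to (41/12)*pi

Answer: defect(P5) = (7/12)*pi


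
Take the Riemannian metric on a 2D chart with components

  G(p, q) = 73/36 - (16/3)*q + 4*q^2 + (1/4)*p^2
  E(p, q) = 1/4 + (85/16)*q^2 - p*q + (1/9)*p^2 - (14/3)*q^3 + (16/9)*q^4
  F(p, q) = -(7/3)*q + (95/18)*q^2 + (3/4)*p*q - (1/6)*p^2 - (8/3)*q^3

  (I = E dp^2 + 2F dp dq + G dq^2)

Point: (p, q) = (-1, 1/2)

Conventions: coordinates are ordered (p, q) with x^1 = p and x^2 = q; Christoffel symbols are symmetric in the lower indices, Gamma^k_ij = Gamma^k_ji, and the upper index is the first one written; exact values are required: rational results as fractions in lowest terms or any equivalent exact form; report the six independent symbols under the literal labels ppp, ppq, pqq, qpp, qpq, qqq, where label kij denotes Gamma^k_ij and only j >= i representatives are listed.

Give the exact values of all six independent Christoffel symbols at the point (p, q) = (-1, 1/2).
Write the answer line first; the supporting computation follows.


Answer: Gamma_ppp = -10842/5471, Gamma_ppq = 9854/5471, Gamma_pqq = -2176/5471, Gamma_qpp = -368645/87536, Gamma_qpq = 18815/10942, Gamma_qqq = -8540/5471

E = 989/576, F = -13/18, G = 11/18 at the point
E_p = -13/18, E_q = 533/144, F_p = 17/24, F_q = 7/36, G_p = -1/2, G_q = -4/3
EG - F^2 = 5471/10368;  g^inv = (10368/5471) * [[11/18, 13/18], [13/18, 989/576]]
first-kind symbols [ij,l] = (1/2)(d_i g_jl + d_j g_il - d_l g_ij): [pp,p] = E_p/2 = -13/36, [pp,q] = F_p - E_q/2 = -329/288, [pq,p] = E_q/2 = 533/288, [pq,q] = G_p/2 = -1/4, [qq,p] = F_q - G_p/2 = 4/9, [qq,q] = G_q/2 = -2/3
Gamma^p_ij = (G*[ij,p] - F*[ij,q])/(EG - F^2), Gamma^q_ij = (E*[ij,q] - F*[ij,p])/(EG - F^2)


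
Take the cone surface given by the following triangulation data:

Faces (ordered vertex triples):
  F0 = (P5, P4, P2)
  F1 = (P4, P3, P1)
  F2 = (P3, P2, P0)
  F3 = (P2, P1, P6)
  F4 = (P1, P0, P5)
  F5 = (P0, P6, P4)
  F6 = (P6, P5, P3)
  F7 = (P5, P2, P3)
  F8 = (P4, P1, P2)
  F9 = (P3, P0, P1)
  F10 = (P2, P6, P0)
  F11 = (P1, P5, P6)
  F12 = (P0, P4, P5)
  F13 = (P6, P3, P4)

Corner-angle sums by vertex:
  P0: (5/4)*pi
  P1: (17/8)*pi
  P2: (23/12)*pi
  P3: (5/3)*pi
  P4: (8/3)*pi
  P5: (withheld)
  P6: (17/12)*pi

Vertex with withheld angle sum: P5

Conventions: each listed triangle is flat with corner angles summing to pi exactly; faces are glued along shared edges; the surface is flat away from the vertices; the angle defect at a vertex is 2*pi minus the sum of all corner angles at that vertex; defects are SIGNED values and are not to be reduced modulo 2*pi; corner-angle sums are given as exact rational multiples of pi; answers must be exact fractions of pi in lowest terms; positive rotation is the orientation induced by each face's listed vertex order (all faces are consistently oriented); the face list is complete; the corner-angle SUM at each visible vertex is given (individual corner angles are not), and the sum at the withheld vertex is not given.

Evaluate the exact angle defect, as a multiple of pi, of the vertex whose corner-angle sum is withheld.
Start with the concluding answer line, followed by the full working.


Answer: defect(P5) = (-23/24)*pi

V = 7, E = 21, F = 14; chi = V - E + F = 0
Gauss-Bonnet: total defect = 2*pi*chi = 0; visible defects sum to (23/24)*pi


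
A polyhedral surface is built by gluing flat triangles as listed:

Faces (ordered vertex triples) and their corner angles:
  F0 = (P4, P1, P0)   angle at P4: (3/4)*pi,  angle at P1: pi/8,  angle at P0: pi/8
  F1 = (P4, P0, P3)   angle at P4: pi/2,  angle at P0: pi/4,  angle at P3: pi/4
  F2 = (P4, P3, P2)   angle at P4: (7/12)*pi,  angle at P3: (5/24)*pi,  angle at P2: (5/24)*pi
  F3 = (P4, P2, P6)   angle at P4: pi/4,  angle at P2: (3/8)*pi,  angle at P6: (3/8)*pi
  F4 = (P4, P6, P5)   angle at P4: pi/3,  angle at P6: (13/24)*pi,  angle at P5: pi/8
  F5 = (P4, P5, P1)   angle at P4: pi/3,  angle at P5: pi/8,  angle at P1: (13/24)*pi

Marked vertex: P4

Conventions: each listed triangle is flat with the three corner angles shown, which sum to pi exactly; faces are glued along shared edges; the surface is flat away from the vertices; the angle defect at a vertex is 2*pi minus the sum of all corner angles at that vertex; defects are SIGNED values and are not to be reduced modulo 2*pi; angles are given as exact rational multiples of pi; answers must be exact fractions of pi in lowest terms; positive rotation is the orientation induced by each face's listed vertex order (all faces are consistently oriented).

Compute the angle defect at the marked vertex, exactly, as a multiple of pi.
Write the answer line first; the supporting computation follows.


Answer: defect(P4) = (-3/4)*pi

Sum of corner angles at P4: (11/4)*pi
defect = 2*pi - (11/4)*pi


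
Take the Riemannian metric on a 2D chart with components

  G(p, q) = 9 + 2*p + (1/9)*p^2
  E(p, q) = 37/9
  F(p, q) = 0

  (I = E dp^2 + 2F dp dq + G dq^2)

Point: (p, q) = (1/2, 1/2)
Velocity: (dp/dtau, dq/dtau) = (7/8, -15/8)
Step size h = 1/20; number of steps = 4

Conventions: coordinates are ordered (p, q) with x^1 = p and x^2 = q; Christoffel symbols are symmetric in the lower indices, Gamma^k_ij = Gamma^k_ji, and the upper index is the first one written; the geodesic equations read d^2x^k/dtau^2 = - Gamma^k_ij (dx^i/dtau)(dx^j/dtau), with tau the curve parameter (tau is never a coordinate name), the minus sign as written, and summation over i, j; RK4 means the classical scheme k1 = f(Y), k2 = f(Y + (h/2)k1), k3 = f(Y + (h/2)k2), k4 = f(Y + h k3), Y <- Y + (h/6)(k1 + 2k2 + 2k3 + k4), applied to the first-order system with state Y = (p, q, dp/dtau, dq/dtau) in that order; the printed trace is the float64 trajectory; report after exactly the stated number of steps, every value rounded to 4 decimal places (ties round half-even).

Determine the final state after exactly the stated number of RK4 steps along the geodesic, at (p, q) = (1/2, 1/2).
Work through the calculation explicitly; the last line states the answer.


f(Y) = (dp/dtau, dq/dtau, -Gamma^p_ij Y'^i Y'^j, -Gamma^q_ij Y'^i Y'^j) with the Gammas evaluated at the stage position; h = 0.050000; intermediate values shown to 6 dp
step 0: p = 0.5000, q = 0.5000, dp/dtau = 0.8750, dq/dtau = -1.8750
step 1:
  k1: at (p, q) = (0.500000, 0.500000), (dp/dtau, dq/dtau) = (0.875000, -1.875000); Gamma_ppp = 0.000000, Gamma_ppq = 0.000000, Gamma_pqq = -0.256757, Gamma_qpp = 0.000000, Gamma_qpq = 0.105263, Gamma_qqq = 0.000000; k1 = (0.875000, -1.875000, 0.902660, 0.345395)
  k2: at (p, q) = (0.521875, 0.453125), (dp/dtau, dq/dtau) = (0.897567, -1.866365); Gamma_ppp = 0.000000, Gamma_ppq = 0.000000, Gamma_pqq = -0.257348, Gamma_qpp = 0.000000, Gamma_qpq = 0.105021, Gamma_qqq = 0.000000; k2 = (0.897567, -1.866365, 0.896425, 0.351861)
  k3: at (p, q) = (0.522439, 0.453341), (dp/dtau, dq/dtau) = (0.897411, -1.866203); Gamma_ppp = 0.000000, Gamma_ppq = 0.000000, Gamma_pqq = -0.257363, Gamma_qpp = 0.000000, Gamma_qpq = 0.105015, Gamma_qqq = 0.000000; k3 = (0.897411, -1.866203, 0.896323, 0.351748)
  k4: at (p, q) = (0.544871, 0.406690), (dp/dtau, dq/dtau) = (0.919816, -1.857413); Gamma_ppp = 0.000000, Gamma_ppq = 0.000000, Gamma_pqq = -0.257969, Gamma_qpp = 0.000000, Gamma_qpq = 0.104768, Gamma_qqq = 0.000000; k4 = (0.919816, -1.857413, 0.889990, 0.357989)
  Y <- Y + (h/6)(k1 + 2k2 + 2k3 + k4): p = 0.5449, q = 0.4067, dp/dtau = 0.9198, dq/dtau = -1.8574
step 2:
  k1: at (p, q) = (0.544873, 0.406687), (dp/dtau, dq/dtau) = (0.919818, -1.857412); Gamma_ppp = 0.000000, Gamma_ppq = 0.000000, Gamma_pqq = -0.257970, Gamma_qpp = 0.000000, Gamma_qpq = 0.104768, Gamma_qqq = 0.000000; k1 = (0.919818, -1.857412, 0.889989, 0.357989)
  k2: at (p, q) = (0.567869, 0.360252), (dp/dtau, dq/dtau) = (0.942068, -1.848462); Gamma_ppp = 0.000000, Gamma_ppq = 0.000000, Gamma_pqq = -0.258591, Gamma_qpp = 0.000000, Gamma_qpq = 0.104516, Gamma_qqq = 0.000000; k2 = (0.942068, -1.848462, 0.883557, 0.364005)
  k3: at (p, q) = (0.568425, 0.360476), (dp/dtau, dq/dtau) = (0.941907, -1.848312); Gamma_ppp = 0.000000, Gamma_ppq = 0.000000, Gamma_pqq = -0.258606, Gamma_qpp = 0.000000, Gamma_qpq = 0.104510, Gamma_qqq = 0.000000; k3 = (0.941907, -1.848312, 0.883464, 0.363892)
  k4: at (p, q) = (0.591968, 0.314272), (dp/dtau, dq/dtau) = (0.963991, -1.839217); Gamma_ppp = 0.000000, Gamma_ppq = 0.000000, Gamma_pqq = -0.259242, Gamma_qpp = 0.000000, Gamma_qpq = 0.104254, Gamma_qqq = 0.000000; k4 = (0.963991, -1.839217, 0.876944, 0.369682)
  Y <- Y + (h/6)(k1 + 2k2 + 2k3 + k4): p = 0.5920, q = 0.3143, dp/dtau = 0.9640, dq/dtau = -1.8392
step 3:
  k1: at (p, q) = (0.591971, 0.314269), (dp/dtau, dq/dtau) = (0.963993, -1.839216); Gamma_ppp = 0.000000, Gamma_ppq = 0.000000, Gamma_pqq = -0.259242, Gamma_qpp = 0.000000, Gamma_qpq = 0.104254, Gamma_qqq = 0.000000; k1 = (0.963993, -1.839216, 0.876944, 0.369682)
  k2: at (p, q) = (0.616071, 0.268289), (dp/dtau, dq/dtau) = (0.985916, -1.829974); Gamma_ppp = 0.000000, Gamma_ppq = 0.000000, Gamma_pqq = -0.259894, Gamma_qpp = 0.000000, Gamma_qpq = 0.103993, Gamma_qqq = 0.000000; k2 = (0.985916, -1.829974, 0.870334, 0.375247)
  k3: at (p, q) = (0.616619, 0.268520), (dp/dtau, dq/dtau) = (0.985751, -1.829835); Gamma_ppp = 0.000000, Gamma_ppq = 0.000000, Gamma_pqq = -0.259909, Gamma_qpp = 0.000000, Gamma_qpq = 0.103987, Gamma_qqq = 0.000000; k3 = (0.985751, -1.829835, 0.870251, 0.375134)
  k4: at (p, q) = (0.641259, 0.222777), (dp/dtau, dq/dtau) = (1.007505, -1.820459); Gamma_ppp = 0.000000, Gamma_ppq = 0.000000, Gamma_pqq = -0.260575, Gamma_qpp = 0.000000, Gamma_qpq = 0.103721, Gamma_qqq = 0.000000; k4 = (1.007505, -1.820459, 0.863563, 0.380474)
  Y <- Y + (h/6)(k1 + 2k2 + 2k3 + k4): p = 0.6413, q = 0.2228, dp/dtau = 1.0075, dq/dtau = -1.8205
step 4:
  k1: at (p, q) = (0.641261, 0.222775), (dp/dtau, dq/dtau) = (1.007507, -1.820458); Gamma_ppp = 0.000000, Gamma_ppq = 0.000000, Gamma_pqq = -0.260575, Gamma_qpp = 0.000000, Gamma_qpq = 0.103721, Gamma_qqq = 0.000000; k1 = (1.007507, -1.820458, 0.863562, 0.380474)
  k2: at (p, q) = (0.666449, 0.177263), (dp/dtau, dq/dtau) = (1.029096, -1.810947); Gamma_ppp = 0.000000, Gamma_ppq = 0.000000, Gamma_pqq = -0.261255, Gamma_qpp = 0.000000, Gamma_qpq = 0.103451, Gamma_qqq = 0.000000; k2 = (1.029096, -1.810947, 0.856794, 0.385589)
  k3: at (p, q) = (0.666989, 0.177501), (dp/dtau, dq/dtau) = (1.028927, -1.810819); Gamma_ppp = 0.000000, Gamma_ppq = 0.000000, Gamma_pqq = -0.261270, Gamma_qpp = 0.000000, Gamma_qpq = 0.103445, Gamma_qqq = 0.000000; k3 = (1.028927, -1.810819, 0.856721, 0.385477)
  k4: at (p, q) = (0.692708, 0.132234), (dp/dtau, dq/dtau) = (1.050343, -1.801185); Gamma_ppp = 0.000000, Gamma_ppq = 0.000000, Gamma_pqq = -0.261965, Gamma_qpp = 0.000000, Gamma_qpq = 0.103170, Gamma_qqq = 0.000000; k4 = (1.050343, -1.801185, 0.849884, 0.390368)
  Y <- Y + (h/6)(k1 + 2k2 + 2k3 + k4): p = 0.6927, q = 0.1322, dp/dtau = 1.0503, dq/dtau = -1.8012

Answer: p = 0.6927, q = 0.1322, dp/dtau = 1.0503, dq/dtau = -1.8012


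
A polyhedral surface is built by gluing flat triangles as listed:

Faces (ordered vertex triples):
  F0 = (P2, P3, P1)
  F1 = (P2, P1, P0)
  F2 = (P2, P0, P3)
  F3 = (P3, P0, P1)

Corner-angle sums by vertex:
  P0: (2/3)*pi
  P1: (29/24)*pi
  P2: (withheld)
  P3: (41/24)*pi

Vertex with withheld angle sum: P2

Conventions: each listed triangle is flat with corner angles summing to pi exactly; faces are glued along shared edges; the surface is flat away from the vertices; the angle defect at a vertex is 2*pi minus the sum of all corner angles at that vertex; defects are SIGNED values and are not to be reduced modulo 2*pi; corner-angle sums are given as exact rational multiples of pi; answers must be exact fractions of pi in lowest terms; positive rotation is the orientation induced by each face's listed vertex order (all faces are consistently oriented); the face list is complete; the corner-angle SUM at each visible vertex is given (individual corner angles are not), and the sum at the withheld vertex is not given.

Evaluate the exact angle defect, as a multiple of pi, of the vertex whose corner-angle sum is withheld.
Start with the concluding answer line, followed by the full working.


Answer: defect(P2) = (19/12)*pi

V = 4, E = 6, F = 4; chi = V - E + F = 2
Gauss-Bonnet: total defect = 2*pi*chi = 4*pi; visible defects sum to (29/12)*pi


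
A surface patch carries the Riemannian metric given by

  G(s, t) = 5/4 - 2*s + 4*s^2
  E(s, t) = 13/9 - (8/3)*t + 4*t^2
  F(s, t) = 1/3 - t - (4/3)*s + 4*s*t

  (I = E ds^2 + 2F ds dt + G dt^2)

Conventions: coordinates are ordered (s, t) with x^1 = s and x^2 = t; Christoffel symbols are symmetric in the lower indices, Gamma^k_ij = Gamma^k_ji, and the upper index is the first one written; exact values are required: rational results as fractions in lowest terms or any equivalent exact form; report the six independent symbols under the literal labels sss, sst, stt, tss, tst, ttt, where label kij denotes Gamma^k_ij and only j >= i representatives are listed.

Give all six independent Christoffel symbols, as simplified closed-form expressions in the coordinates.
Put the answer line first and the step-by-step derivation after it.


Answer: Gamma_sss = 0, Gamma_sst = (144*t - 48)/(144*s^2 - 72*s + 144*t^2 - 96*t + 61), Gamma_stt = 0, Gamma_tss = 0, Gamma_tst = (144*s - 36)/(144*s^2 - 72*s + 144*t^2 - 96*t + 61), Gamma_ttt = 0

E = 13/9 - (8/3)*t + 4*t^2; F = 1/3 - t - (4/3)*s + 4*s*t; G = 5/4 - 2*s + 4*s^2
Gamma^k_ij = (1/2) g^{kl} (d_i g_jl + d_j g_il - d_l g_ij), with g^inv = (1/(EG-F^2)) [[G, -F], [-F, E]]
first partials: E_s = 0, E_t = -8/3 + 8*t, F_s = -4/3 + 4*t, F_t = -1 + 4*s, G_s = -2 + 8*s, G_t = 0
D = EG - F^2 = 61/36 - (8/3)*t - 2*s + 4*t^2 + 4*s^2
expanded: Gamma^s_ss = (G E_s - 2F F_s + F E_t)/(2D), Gamma^s_st = (G E_t - F G_s)/(2D), Gamma^s_tt = (2G F_t - G G_s - F G_t)/(2D), Gamma^t_ss = (2E F_s - E E_t - F E_s)/(2D), Gamma^t_st = (E G_s - F E_t)/(2D), Gamma^t_tt = (E G_t - 2F F_t + F G_s)/(2D); substitute and cancel common factors


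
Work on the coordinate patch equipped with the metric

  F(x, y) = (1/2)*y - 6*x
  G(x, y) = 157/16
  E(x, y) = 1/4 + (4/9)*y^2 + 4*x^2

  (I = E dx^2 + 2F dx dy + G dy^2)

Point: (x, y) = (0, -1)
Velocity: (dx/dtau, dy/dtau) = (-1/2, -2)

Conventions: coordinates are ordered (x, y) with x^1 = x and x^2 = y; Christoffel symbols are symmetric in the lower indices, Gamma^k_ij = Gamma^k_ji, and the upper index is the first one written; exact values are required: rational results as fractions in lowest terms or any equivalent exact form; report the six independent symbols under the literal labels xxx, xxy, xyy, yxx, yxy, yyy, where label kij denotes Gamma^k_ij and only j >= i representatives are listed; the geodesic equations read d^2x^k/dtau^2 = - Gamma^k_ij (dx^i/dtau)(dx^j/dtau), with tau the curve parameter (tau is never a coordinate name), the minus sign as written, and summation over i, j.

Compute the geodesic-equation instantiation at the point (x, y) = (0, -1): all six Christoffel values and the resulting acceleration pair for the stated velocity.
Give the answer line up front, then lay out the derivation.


Answer: Gamma_xxx = -1600/3781, Gamma_xxy = -2512/3781, Gamma_xyy = 2826/3781, Gamma_yxx = -20000/34029, Gamma_yxy = -128/3781, Gamma_yyy = 144/3781; accelerations (d^2x/dtau^2, d^2y/dtau^2) = (-5880/3781, 2120/34029)

E = 25/36, F = -1/2, G = 157/16 at the point
E_x = 0, E_y = -8/9, F_x = -6, F_y = 1/2, G_x = 0, G_y = 0
EG - F^2 = 3781/576;  g^inv = (576/3781) * [[157/16, 1/2], [1/2, 25/36]]
first-kind symbols [ij,l] = (1/2)(d_i g_jl + d_j g_il - d_l g_ij): [xx,x] = E_x/2 = 0, [xx,y] = F_x - E_y/2 = -50/9, [xy,x] = E_y/2 = -4/9, [xy,y] = G_x/2 = 0, [yy,x] = F_y - G_x/2 = 1/2, [yy,y] = G_y/2 = 0
Gamma^x_ij = (G*[ij,x] - F*[ij,y])/(EG - F^2), Gamma^y_ij = (E*[ij,y] - F*[ij,x])/(EG - F^2)
Gamma_xxx = -1600/3781, Gamma_xxy = -2512/3781, Gamma_xyy = 2826/3781, Gamma_yxx = -20000/34029, Gamma_yxy = -128/3781, Gamma_yyy = 144/3781
d^2x/dtau^2 = -(Gamma_xxx*(-1/2)^2 + 2*Gamma_xxy*(-1/2)*(-2) + Gamma_xyy*(-2)^2) = -5880/3781
d^2y/dtau^2 = -(Gamma_yxx*(-1/2)^2 + 2*Gamma_yxy*(-1/2)*(-2) + Gamma_yyy*(-2)^2) = 2120/34029


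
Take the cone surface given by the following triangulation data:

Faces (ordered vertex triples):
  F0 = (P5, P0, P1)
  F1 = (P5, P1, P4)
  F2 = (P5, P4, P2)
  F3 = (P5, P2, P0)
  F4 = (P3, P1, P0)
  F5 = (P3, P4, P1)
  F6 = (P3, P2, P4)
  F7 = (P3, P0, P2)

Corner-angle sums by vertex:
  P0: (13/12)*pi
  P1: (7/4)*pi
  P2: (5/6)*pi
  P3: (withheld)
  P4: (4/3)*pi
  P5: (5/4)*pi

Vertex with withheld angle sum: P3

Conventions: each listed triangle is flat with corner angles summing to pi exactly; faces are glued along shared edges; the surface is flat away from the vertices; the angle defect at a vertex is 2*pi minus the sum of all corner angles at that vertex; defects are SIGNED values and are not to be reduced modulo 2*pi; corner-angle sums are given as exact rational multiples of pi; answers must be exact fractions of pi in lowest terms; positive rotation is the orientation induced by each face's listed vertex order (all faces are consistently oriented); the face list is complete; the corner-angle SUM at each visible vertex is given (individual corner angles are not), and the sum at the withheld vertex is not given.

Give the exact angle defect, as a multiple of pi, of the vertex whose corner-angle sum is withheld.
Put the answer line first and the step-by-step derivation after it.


Answer: defect(P3) = pi/4

V = 6, E = 12, F = 8; chi = V - E + F = 2
Gauss-Bonnet: total defect = 2*pi*chi = 4*pi; visible defects sum to (15/4)*pi


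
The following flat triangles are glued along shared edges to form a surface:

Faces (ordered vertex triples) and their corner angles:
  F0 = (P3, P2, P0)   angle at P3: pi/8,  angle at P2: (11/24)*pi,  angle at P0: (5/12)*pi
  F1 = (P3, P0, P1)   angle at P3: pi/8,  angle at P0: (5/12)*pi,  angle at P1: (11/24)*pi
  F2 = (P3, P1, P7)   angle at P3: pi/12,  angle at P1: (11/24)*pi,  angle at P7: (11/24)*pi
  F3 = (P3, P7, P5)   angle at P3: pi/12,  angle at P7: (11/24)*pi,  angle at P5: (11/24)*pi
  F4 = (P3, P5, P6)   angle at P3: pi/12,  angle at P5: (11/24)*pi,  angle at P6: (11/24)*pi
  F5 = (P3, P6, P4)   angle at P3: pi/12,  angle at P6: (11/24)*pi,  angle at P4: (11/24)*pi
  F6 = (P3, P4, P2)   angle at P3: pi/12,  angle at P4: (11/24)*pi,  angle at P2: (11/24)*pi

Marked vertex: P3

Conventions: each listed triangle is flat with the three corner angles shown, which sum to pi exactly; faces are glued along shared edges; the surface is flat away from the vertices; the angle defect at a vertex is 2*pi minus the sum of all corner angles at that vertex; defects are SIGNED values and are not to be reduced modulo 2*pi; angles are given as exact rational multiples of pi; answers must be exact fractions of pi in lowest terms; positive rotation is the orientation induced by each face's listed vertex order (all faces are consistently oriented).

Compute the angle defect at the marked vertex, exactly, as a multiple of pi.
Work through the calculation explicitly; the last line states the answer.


Sum of corner angles at P3: (2/3)*pi
defect = 2*pi - (2/3)*pi

Answer: defect(P3) = (4/3)*pi


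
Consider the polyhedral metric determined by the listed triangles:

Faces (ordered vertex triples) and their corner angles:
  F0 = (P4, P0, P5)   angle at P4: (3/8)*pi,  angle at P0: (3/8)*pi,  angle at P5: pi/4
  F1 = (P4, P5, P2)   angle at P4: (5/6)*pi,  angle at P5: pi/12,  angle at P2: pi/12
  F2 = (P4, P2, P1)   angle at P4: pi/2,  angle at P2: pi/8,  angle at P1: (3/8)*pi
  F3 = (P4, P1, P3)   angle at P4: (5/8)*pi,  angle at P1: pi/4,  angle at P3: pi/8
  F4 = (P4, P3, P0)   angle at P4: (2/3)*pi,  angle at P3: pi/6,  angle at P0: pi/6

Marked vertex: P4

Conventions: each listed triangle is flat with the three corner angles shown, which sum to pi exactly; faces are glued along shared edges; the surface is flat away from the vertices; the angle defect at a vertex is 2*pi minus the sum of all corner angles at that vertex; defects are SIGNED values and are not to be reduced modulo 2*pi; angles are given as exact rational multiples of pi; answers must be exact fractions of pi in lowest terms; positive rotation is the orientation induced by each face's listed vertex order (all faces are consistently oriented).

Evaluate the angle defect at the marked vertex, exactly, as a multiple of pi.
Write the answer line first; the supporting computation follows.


Answer: defect(P4) = -pi

Sum of corner angles at P4: 3*pi
defect = 2*pi - 3*pi


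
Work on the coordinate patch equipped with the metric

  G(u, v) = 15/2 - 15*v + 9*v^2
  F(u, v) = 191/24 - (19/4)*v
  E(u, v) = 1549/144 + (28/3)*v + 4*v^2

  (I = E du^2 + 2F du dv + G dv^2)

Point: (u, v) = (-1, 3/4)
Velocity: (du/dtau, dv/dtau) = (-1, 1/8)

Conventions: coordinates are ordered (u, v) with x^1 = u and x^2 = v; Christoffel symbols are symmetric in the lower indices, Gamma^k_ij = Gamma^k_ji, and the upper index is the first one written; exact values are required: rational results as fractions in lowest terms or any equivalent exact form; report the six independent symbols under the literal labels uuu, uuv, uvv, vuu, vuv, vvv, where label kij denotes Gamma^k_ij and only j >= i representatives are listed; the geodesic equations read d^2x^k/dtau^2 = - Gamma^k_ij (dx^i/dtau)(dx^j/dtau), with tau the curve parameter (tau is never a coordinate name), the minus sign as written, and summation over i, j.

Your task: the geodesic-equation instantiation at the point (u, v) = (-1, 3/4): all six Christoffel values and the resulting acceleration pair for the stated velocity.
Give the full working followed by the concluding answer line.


E = 2881/144, F = 211/48, G = 21/16 at the point
E_u = 0, E_v = 46/3, F_u = 0, F_v = -19/4, G_u = 0, G_v = -3/2
EG - F^2 = 3995/576;  g^inv = (576/3995) * [[21/16, -211/48], [-211/48, 2881/144]]
first-kind symbols [ij,l] = (1/2)(d_i g_jl + d_j g_il - d_l g_ij): [uu,u] = E_u/2 = 0, [uu,v] = F_u - E_v/2 = -23/3, [uv,u] = E_v/2 = 23/3, [uv,v] = G_u/2 = 0, [vv,u] = F_v - G_u/2 = -19/4, [vv,v] = G_v/2 = -3/4
Gamma^u_ij = (G*[ij,u] - F*[ij,v])/(EG - F^2), Gamma^v_ij = (E*[ij,v] - F*[ij,u])/(EG - F^2)
Gamma_uuu = 19412/3995, Gamma_uuv = 5796/3995, Gamma_uvv = -36/85, Gamma_vuu = -265052/11985, Gamma_vuv = -19412/3995, Gamma_vvv = 72/85
d^2u/dtau^2 = -(Gamma_uuu*(-1)^2 + 2*Gamma_uuv*(-1)*(1/8) + Gamma_uvv*(1/8)^2) = -57397/12784
d^2v/dtau^2 = -(Gamma_vuu*(-1)^2 + 2*Gamma_vuv*(-1)*(1/8) + Gamma_vvv*(1/8)^2) = 400535/19176

Answer: Gamma_uuu = 19412/3995, Gamma_uuv = 5796/3995, Gamma_uvv = -36/85, Gamma_vuu = -265052/11985, Gamma_vuv = -19412/3995, Gamma_vvv = 72/85; accelerations (d^2u/dtau^2, d^2v/dtau^2) = (-57397/12784, 400535/19176)


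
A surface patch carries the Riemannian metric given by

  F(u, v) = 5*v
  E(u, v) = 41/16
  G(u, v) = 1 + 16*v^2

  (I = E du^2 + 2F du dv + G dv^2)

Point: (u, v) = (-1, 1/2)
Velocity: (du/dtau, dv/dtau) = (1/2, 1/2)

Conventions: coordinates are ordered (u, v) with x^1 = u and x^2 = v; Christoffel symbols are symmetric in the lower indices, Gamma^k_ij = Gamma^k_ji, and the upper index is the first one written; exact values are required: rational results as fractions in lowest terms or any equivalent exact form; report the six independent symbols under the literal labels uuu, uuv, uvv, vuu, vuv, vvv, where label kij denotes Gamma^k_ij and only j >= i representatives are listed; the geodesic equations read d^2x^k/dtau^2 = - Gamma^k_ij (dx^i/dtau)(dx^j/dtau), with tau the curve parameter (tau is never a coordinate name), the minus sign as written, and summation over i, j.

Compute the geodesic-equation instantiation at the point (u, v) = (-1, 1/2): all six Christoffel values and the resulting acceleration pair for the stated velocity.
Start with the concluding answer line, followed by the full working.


Answer: Gamma_uuu = 0, Gamma_uuv = 0, Gamma_uvv = 16/21, Gamma_vuu = 0, Gamma_vuv = 0, Gamma_vvv = 128/105; accelerations (d^2u/dtau^2, d^2v/dtau^2) = (-4/21, -32/105)

E = 41/16, F = 5/2, G = 5 at the point
E_u = 0, E_v = 0, F_u = 0, F_v = 5, G_u = 0, G_v = 16
EG - F^2 = 105/16;  g^inv = (16/105) * [[5, -5/2], [-5/2, 41/16]]
first-kind symbols [ij,l] = (1/2)(d_i g_jl + d_j g_il - d_l g_ij): [uu,u] = E_u/2 = 0, [uu,v] = F_u - E_v/2 = 0, [uv,u] = E_v/2 = 0, [uv,v] = G_u/2 = 0, [vv,u] = F_v - G_u/2 = 5, [vv,v] = G_v/2 = 8
Gamma^u_ij = (G*[ij,u] - F*[ij,v])/(EG - F^2), Gamma^v_ij = (E*[ij,v] - F*[ij,u])/(EG - F^2)
Gamma_uuu = 0, Gamma_uuv = 0, Gamma_uvv = 16/21, Gamma_vuu = 0, Gamma_vuv = 0, Gamma_vvv = 128/105
d^2u/dtau^2 = -(Gamma_uuu*(1/2)^2 + 2*Gamma_uuv*(1/2)*(1/2) + Gamma_uvv*(1/2)^2) = -4/21
d^2v/dtau^2 = -(Gamma_vuu*(1/2)^2 + 2*Gamma_vuv*(1/2)*(1/2) + Gamma_vvv*(1/2)^2) = -32/105


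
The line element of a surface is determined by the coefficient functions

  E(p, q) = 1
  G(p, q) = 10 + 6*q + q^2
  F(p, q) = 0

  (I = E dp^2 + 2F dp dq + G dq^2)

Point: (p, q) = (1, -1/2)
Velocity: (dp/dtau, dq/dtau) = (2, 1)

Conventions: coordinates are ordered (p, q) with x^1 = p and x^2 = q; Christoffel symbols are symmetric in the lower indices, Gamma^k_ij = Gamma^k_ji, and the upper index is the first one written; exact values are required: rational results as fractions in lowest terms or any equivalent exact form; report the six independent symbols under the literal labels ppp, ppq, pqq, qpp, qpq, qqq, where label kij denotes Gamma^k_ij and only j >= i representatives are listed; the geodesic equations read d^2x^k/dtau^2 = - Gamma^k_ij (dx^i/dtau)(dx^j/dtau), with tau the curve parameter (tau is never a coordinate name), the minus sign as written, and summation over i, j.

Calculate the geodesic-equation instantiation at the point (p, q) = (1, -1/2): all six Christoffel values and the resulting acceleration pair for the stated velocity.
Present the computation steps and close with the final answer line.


E = 1, F = 0, G = 29/4 at the point
E_p = 0, E_q = 0, F_p = 0, F_q = 0, G_p = 0, G_q = 5
EG - F^2 = 29/4;  g^inv = (4/29) * [[29/4, 0], [0, 1]]
first-kind symbols [ij,l] = (1/2)(d_i g_jl + d_j g_il - d_l g_ij): [pp,p] = E_p/2 = 0, [pp,q] = F_p - E_q/2 = 0, [pq,p] = E_q/2 = 0, [pq,q] = G_p/2 = 0, [qq,p] = F_q - G_p/2 = 0, [qq,q] = G_q/2 = 5/2
Gamma^p_ij = (G*[ij,p] - F*[ij,q])/(EG - F^2), Gamma^q_ij = (E*[ij,q] - F*[ij,p])/(EG - F^2)
Gamma_ppp = 0, Gamma_ppq = 0, Gamma_pqq = 0, Gamma_qpp = 0, Gamma_qpq = 0, Gamma_qqq = 10/29
d^2p/dtau^2 = -(Gamma_ppp*(2)^2 + 2*Gamma_ppq*(2)*(1) + Gamma_pqq*(1)^2) = 0
d^2q/dtau^2 = -(Gamma_qpp*(2)^2 + 2*Gamma_qpq*(2)*(1) + Gamma_qqq*(1)^2) = -10/29

Answer: Gamma_ppp = 0, Gamma_ppq = 0, Gamma_pqq = 0, Gamma_qpp = 0, Gamma_qpq = 0, Gamma_qqq = 10/29; accelerations (d^2p/dtau^2, d^2q/dtau^2) = (0, -10/29)


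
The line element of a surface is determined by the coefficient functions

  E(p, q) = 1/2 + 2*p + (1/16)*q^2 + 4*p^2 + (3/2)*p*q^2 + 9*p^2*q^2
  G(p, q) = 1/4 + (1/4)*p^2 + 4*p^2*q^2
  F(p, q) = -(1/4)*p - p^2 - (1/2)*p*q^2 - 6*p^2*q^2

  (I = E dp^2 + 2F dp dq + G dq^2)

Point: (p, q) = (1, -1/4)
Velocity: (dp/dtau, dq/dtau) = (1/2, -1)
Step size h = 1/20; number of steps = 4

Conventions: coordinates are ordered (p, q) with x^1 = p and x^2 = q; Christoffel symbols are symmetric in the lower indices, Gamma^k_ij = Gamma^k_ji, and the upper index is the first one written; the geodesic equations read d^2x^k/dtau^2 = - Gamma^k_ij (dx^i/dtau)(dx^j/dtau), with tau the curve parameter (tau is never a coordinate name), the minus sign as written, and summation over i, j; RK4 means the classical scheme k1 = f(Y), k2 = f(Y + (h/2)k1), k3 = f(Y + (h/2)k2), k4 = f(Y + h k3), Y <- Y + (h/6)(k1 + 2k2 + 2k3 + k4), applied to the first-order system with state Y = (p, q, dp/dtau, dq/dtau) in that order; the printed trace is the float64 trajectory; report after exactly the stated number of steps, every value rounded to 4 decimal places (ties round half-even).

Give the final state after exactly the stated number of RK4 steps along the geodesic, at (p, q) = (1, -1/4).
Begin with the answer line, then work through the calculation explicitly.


Answer: p = 1.0795, q = -0.4523, dp/dtau = 0.2907, dq/dtau = -1.0299

f(Y) = (dp/dtau, dq/dtau, -Gamma^p_ij Y'^i Y'^j, -Gamma^q_ij Y'^i Y'^j) with the Gammas evaluated at the stage position; h = 0.050000; intermediate values shown to 6 dp
step 0: p = 1.0000, q = -0.2500, dp/dtau = 0.5000, dq/dtau = -1.0000
step 1:
  k1: at (p, q) = (1.000000, -0.250000), (dp/dtau, dq/dtau) = (0.500000, -1.000000); Gamma_ppp = 1.355204, Gamma_ppq = -0.438662, Gamma_pqq = 0.154647, Gamma_qpp = 2.471910, Gamma_qpq = -0.302045, Gamma_qqq = -0.991822; k1 = (0.500000, -1.000000, -0.932110, 0.071799)
  k2: at (p, q) = (1.012500, -0.275000), (dp/dtau, dq/dtau) = (0.476697, -0.998205); Gamma_ppp = 1.471224, Gamma_ppq = -0.492689, Gamma_pqq = 0.180333, Gamma_qpp = 2.892918, Gamma_qpq = -0.390046, Gamma_qqq = -0.987712; k2 = (0.476697, -0.998205, -0.982891, -0.044418)
  k3: at (p, q) = (1.011917, -0.274955), (dp/dtau, dq/dtau) = (0.475428, -1.001110); Gamma_ppp = 1.470111, Gamma_ppq = -0.492232, Gamma_pqq = 0.180295, Gamma_qpp = 2.887459, Gamma_qpq = -0.388691, Gamma_qqq = -0.987344; k3 = (0.475428, -1.001110, -0.981548, -0.033118)
  k4: at (p, q) = (1.023771, -0.300056), (dp/dtau, dq/dtau) = (0.450923, -1.001656); Gamma_ppp = 1.579486, Gamma_ppq = -0.544924, Gamma_pqq = 0.207031, Gamma_qpp = 3.246953, Gamma_qpq = -0.471751, Gamma_qqq = -0.968226; k4 = (0.450923, -1.001656, -1.021127, -0.114922)
  Y <- Y + (h/6)(k1 + 2k2 + 2k3 + k4): p = 1.0238, q = -0.3000, dp/dtau = 0.4510, dq/dtau = -1.0017
step 2:
  k1: at (p, q) = (1.023793, -0.300002), (dp/dtau, dq/dtau) = (0.450982, -1.001652); Gamma_ppp = 1.579343, Gamma_ppq = -0.544847, Gamma_pqq = 0.206975, Gamma_qpp = 3.246652, Gamma_qpq = -0.471685, Gamma_qqq = -0.968306; k1 = (0.450982, -1.001652, -1.021118, -0.114960)
  k2: at (p, q) = (1.035068, -0.325044), (dp/dtau, dq/dtau) = (0.425454, -1.004526); Gamma_ppp = 1.681659, Gamma_ppq = -0.595920, Gamma_pqq = 0.234422, Gamma_qpp = 3.549065, Gamma_qpq = -0.549921, Gamma_qqq = -0.936646; k2 = (0.425454, -1.004526, -1.050316, -0.167329)
  k3: at (p, q) = (1.034429, -0.325116), (dp/dtau, dq/dtau) = (0.424724, -1.005835); Gamma_ppp = 1.680697, Gamma_ppq = -0.595554, Gamma_pqq = 0.234455, Gamma_qpp = 3.544082, Gamma_qpq = -0.548530, Gamma_qqq = -0.936277; k3 = (0.424724, -1.005835, -1.049226, -0.160753)
  k4: at (p, q) = (1.045029, -0.350294), (dp/dtau, dq/dtau) = (0.398521, -1.009689); Gamma_ppp = 1.776443, Gamma_ppq = -0.645148, Gamma_pqq = 0.262562, Gamma_qpp = 3.795995, Gamma_qpq = -0.622268, Gamma_qqq = -0.894133; k4 = (0.398521, -1.009689, -1.069000, -0.192111)
  Y <- Y + (h/6)(k1 + 2k2 + 2k3 + k4): p = 1.0450, q = -0.3503, dp/dtau = 0.3986, dq/dtau = -1.0097
step 3:
  k1: at (p, q) = (1.045042, -0.350270), (dp/dtau, dq/dtau) = (0.398572, -1.009679); Gamma_ppp = 1.776397, Gamma_ppq = -0.645119, Gamma_pqq = 0.262537, Gamma_qpp = 3.795967, Gamma_qpq = -0.622255, Gamma_qqq = -0.894184; k1 = (0.398572, -1.009679, -1.069072, -0.192278)
  k2: at (p, q) = (1.055006, -0.375512), (dp/dtau, dq/dtau) = (0.371846, -1.014486); Gamma_ppp = 1.865691, Gamma_ppq = -0.693096, Gamma_pqq = 0.291014, Gamma_qpp = 4.003268, Gamma_qpq = -0.691724, Gamma_qqq = -0.843801; k2 = (0.371846, -1.014486, -1.080389, -0.206985)
  k3: at (p, q) = (1.054338, -0.375632), (dp/dtau, dq/dtau) = (0.371563, -1.014853); Gamma_ppp = 1.864653, Gamma_ppq = -0.692697, Gamma_pqq = 0.291033, Gamma_qpp = 3.998078, Gamma_qpq = -0.690187, Gamma_qqq = -0.843482; k3 = (0.371563, -1.014853, -1.079581, -0.203758)
  k4: at (p, q) = (1.063620, -0.401012), (dp/dtau, dq/dtau) = (0.344593, -1.019866); Gamma_ppp = 1.947768, Gamma_ppq = -0.738997, Gamma_pqq = 0.319673, Gamma_qpp = 4.166309, Gamma_qpq = -0.755480, Gamma_qqq = -0.786759; k4 = (0.344593, -1.019866, -1.083213, -0.207407)
  Y <- Y + (h/6)(k1 + 2k2 + 2k3 + k4): p = 1.0636, q = -0.4010, dp/dtau = 0.3446, dq/dtau = -1.0199
step 4:
  k1: at (p, q) = (1.063625, -0.401005), (dp/dtau, dq/dtau) = (0.344637, -1.019855); Gamma_ppp = 1.947760, Gamma_ppq = -0.738991, Gamma_pqq = 0.319666, Gamma_qpp = 4.166329, Gamma_qpq = -0.755482, Gamma_qqq = -0.786776; k1 = (0.344637, -1.019855, -1.083312, -0.207599)
  k2: at (p, q) = (1.072241, -0.426501), (dp/dtau, dq/dtau) = (0.317554, -1.025045); Gamma_ppp = 2.024995, Gamma_ppq = -0.783542, Gamma_pqq = 0.348240, Gamma_qpp = 4.300857, Gamma_qpq = -0.816795, Gamma_qqq = -0.725449; k2 = (0.317554, -1.025045, -1.080201, -0.203205)
  k3: at (p, q) = (1.071564, -0.426631), (dp/dtau, dq/dtau) = (0.317632, -1.024935); Gamma_ppp = 2.023822, Gamma_ppq = -0.783060, Gamma_pqq = 0.348197, Gamma_qpp = 4.295486, Gamma_qpq = -0.815106, Gamma_qqq = -0.725268; k3 = (0.317632, -1.024935, -1.079816, -0.202204)
  k4: at (p, q) = (1.079507, -0.452252), (dp/dtau, dq/dtau) = (0.290646, -1.029965); Gamma_ppp = 2.095359, Gamma_ppq = -0.825725, Gamma_pqq = 0.376445, Gamma_qpp = 4.400912, Gamma_qpq = -0.872438, Gamma_qqq = -0.660934; k4 = (0.290646, -1.029965, -1.070720, -0.192969)
  Y <- Y + (h/6)(k1 + 2k2 + 2k3 + k4): p = 1.0795, q = -0.4523, dp/dtau = 0.2907, dq/dtau = -1.0299


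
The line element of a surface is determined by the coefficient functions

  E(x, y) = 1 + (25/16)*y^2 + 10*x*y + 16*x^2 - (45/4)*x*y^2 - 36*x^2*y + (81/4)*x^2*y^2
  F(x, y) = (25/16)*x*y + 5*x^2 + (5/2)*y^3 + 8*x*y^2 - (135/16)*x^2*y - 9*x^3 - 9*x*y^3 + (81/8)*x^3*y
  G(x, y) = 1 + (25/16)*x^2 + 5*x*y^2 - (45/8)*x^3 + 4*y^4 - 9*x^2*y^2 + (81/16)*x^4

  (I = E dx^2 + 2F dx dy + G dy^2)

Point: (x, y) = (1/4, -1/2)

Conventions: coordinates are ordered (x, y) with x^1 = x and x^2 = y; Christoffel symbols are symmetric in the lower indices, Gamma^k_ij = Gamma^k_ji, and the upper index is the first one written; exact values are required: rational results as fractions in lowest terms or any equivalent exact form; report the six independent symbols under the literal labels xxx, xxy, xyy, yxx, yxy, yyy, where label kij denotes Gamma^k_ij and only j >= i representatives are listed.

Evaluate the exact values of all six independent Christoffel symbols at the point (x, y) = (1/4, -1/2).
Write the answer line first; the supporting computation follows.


Answer: Gamma_xxx = 4800/1909, Gamma_xxy = 96/1909, Gamma_xyy = -1536/1909, Gamma_yxx = 3440/1909, Gamma_yxy = 344/9545, Gamma_yyy = -5504/9545

E = 481/256, F = 645/1024, G = 5945/4096 at the point
E_x = 375/32, E_y = 15/64, F_x = 1105/256, F_y = -917/512, G_x = 43/256, G_y = -43/16
EG - F^2 = 9545/4096;  g^inv = (4096/9545) * [[5945/4096, -645/1024], [-645/1024, 481/256]]
first-kind symbols [ij,l] = (1/2)(d_i g_jl + d_j g_il - d_l g_ij): [xx,x] = E_x/2 = 375/64, [xx,y] = F_x - E_y/2 = 1075/256, [xy,x] = E_y/2 = 15/128, [xy,y] = G_x/2 = 43/512, [yy,x] = F_y - G_x/2 = -15/8, [yy,y] = G_y/2 = -43/32
Gamma^x_ij = (G*[ij,x] - F*[ij,y])/(EG - F^2), Gamma^y_ij = (E*[ij,y] - F*[ij,x])/(EG - F^2)


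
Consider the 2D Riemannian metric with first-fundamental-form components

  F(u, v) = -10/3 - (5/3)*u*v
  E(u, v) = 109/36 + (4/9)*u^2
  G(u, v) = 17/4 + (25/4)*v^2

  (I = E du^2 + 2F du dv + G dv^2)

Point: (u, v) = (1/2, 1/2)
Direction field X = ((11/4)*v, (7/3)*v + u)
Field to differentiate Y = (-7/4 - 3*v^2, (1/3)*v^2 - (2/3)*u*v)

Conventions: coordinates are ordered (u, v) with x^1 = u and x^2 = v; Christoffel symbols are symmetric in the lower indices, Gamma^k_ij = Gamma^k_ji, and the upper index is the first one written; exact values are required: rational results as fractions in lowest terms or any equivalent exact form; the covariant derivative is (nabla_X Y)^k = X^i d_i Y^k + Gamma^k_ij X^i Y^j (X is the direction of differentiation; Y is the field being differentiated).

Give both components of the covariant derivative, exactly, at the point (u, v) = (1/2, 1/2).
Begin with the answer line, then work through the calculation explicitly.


Answer: (nabla_X Y)^u = -815/219, (nabla_X Y)^v = 12373/15768

E = 113/36, F = -15/4, G = 93/16 at the point
E_u = 4/9, E_v = 0, F_u = -5/6, F_v = -5/6, G_u = 0, G_v = 25/4
EG - F^2 = 803/192;  g^inv = (192/803) * [[93/16, 15/4], [15/4, 113/36]]
first-kind symbols [ij,l] = (1/2)(d_i g_jl + d_j g_il - d_l g_ij): [uu,u] = E_u/2 = 2/9, [uu,v] = F_u - E_v/2 = -5/6, [uv,u] = E_v/2 = 0, [uv,v] = G_u/2 = 0, [vv,u] = F_v - G_u/2 = -5/6, [vv,v] = G_v/2 = 25/8
Gamma^u_ij = (G*[ij,u] - F*[ij,v])/(EG - F^2), Gamma^v_ij = (E*[ij,v] - F*[ij,u])/(EG - F^2)
Gamma_uuu = -32/73, Gamma_uuv = 0, Gamma_uvv = 120/73, Gamma_vuu = -280/657, Gamma_vuv = 0, Gamma_vvv = 350/219
X = (11/8, 5/3), Y = (-5/2, -1/12) at the point


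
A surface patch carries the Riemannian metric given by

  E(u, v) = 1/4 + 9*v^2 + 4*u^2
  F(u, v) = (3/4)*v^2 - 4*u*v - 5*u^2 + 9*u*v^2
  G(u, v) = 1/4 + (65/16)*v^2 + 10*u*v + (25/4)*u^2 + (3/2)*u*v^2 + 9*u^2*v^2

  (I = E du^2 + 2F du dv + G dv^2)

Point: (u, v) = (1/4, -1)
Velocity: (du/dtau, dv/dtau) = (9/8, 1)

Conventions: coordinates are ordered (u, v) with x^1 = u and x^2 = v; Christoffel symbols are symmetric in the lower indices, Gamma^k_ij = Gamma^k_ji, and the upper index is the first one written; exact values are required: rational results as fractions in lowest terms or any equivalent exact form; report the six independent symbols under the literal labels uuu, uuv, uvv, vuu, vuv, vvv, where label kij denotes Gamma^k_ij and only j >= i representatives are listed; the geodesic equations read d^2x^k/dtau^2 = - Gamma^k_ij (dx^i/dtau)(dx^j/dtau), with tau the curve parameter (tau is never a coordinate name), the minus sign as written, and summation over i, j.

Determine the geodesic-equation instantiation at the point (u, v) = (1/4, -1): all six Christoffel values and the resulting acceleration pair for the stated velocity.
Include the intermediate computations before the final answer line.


E = 19/2, F = 59/16, G = 201/64 at the point
E_u = 2, E_v = -18, F_u = 21/2, F_v = -7, G_u = -7/8, G_v = -15/2
EG - F^2 = 4157/256;  g^inv = (256/4157) * [[201/64, -59/16], [-59/16, 19/2]]
first-kind symbols [ij,l] = (1/2)(d_i g_jl + d_j g_il - d_l g_ij): [uu,u] = E_u/2 = 1, [uu,v] = F_u - E_v/2 = 39/2, [uv,u] = E_v/2 = -9, [uv,v] = G_u/2 = -7/16, [vv,u] = F_v - G_u/2 = -105/16, [vv,v] = G_v/2 = -15/4
Gamma^u_ij = (G*[ij,u] - F*[ij,v])/(EG - F^2), Gamma^v_ij = (E*[ij,v] - F*[ij,u])/(EG - F^2)
Gamma_uuu = -17604/4157, Gamma_uuv = -6823/4157, Gamma_uvv = -6945/16628, Gamma_vuu = 46480/4157, Gamma_vuv = 7432/4157, Gamma_vvv = -2925/4157
d^2u/dtau^2 = -(Gamma_uuu*(9/8)^2 + 2*Gamma_uuv*(9/8)*(1) + Gamma_uvv*(1)^2) = 629889/66512
d^2v/dtau^2 = -(Gamma_vuu*(9/8)^2 + 2*Gamma_vuv*(9/8)*(1) + Gamma_vvv*(1)^2) = -290493/16628

Answer: Gamma_uuu = -17604/4157, Gamma_uuv = -6823/4157, Gamma_uvv = -6945/16628, Gamma_vuu = 46480/4157, Gamma_vuv = 7432/4157, Gamma_vvv = -2925/4157; accelerations (d^2u/dtau^2, d^2v/dtau^2) = (629889/66512, -290493/16628)


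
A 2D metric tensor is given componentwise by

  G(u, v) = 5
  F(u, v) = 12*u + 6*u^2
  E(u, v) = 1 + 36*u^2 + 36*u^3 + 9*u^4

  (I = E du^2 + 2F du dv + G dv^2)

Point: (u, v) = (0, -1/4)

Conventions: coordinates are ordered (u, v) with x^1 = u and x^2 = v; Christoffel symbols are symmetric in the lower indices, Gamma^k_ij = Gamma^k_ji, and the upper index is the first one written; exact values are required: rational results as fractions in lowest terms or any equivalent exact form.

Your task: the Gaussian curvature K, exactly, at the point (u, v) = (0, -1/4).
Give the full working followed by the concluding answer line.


E = 1, F = 0, G = 5, EG - F^2 = 5 at the point
E_u = 0, E_v = 0, F_u = 12, F_v = 0, G_u = 0, G_v = 0
E_vv = 0, F_uv = 0, G_uu = 0
By Brioschi, K is (det M1 - det M2) divided by (EG - F^2) squared.
M1 = [[-E_vv/2 + F_uv - G_uu/2, E_u/2, F_u - E_v/2], [F_v - G_u/2, E, F], [G_v/2, F, G]] = [[0, 0, 12], [0, 1, 0], [0, 0, 5]]; det M1 = 0
M2 = [[0, E_v/2, G_u/2], [E_v/2, E, F], [G_u/2, F, G]] = [[0, 0, 0], [0, 1, 0], [0, 0, 5]]; det M2 = 0
det M1 - det M2 = 0; K = 0 / (5)^2 = 0

Answer: K = 0
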